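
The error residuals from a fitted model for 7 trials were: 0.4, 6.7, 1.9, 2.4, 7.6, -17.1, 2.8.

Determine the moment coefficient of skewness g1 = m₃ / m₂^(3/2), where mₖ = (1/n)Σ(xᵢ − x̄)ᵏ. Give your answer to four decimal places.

-1.6119

x̄ = (0.4 + 6.7 + 1.9 + 2.4 + 7.6 - 17.1 + 2.8) / 7 = 0.6714
deviations (xᵢ − x̄): -0.2714, 6.0286, 1.2286, 1.7286, 6.9286, -17.7714, 2.1286
Σ(xᵢ − x̄)² = 409.2743 ⇒ m₂ = 409.2743/7 = 58.46776
Σ(xᵢ − x̄)³ = -5044.2872 ⇒ m₃ = -5044.2872/7 = -720.61245
m₂^(3/2) = 58.46776^(1.5) = 447.06907
g1 = m₃ / m₂^(3/2) = -720.61245 / 447.06907 ≈ -1.6119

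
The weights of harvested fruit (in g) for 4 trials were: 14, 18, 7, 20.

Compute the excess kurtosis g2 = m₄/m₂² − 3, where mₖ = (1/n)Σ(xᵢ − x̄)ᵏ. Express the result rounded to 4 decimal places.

-1.1627

x̄ = 14.7500
Σ(xᵢ − x̄)² = 98.7500 ⇒ m₂ = 24.68750
Σ(xᵢ − x̄)⁴ = 4479.0781 ⇒ m₄ = 1119.76953
m₂² = 609.47266
g2 = m₄/m₂² − 3 = 1.83728 − 3 ≈ -1.1627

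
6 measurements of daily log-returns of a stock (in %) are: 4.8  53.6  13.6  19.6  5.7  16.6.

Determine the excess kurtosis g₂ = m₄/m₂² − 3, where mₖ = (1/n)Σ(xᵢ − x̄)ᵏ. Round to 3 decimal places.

0.487

x̄ = 18.9833
Σ(xᵢ − x̄)² = 1610.9683 ⇒ m₂ = 268.49472
Σ(xᵢ − x̄)⁴ = 1508429.4410 ⇒ m₄ = 251404.90683
m₂² = 72089.41586
g₂ = m₄/m₂² − 3 = 3.48740 − 3 ≈ 0.487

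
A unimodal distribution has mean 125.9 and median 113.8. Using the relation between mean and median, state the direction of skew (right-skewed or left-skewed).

mean − median = 125.9 − 113.8 = 12.1
mean > median ⇒ the longer tail is on the right ⇒ right-skewed (positively skewed).

right-skewed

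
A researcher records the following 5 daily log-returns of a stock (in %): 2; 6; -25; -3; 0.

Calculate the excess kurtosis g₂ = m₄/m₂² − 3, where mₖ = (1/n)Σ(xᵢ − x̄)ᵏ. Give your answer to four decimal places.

-0.0803

x̄ = -4.0000
Σ(xᵢ − x̄)² = 594.0000 ⇒ m₂ = 118.80000
Σ(xᵢ − x̄)⁴ = 206034.0000 ⇒ m₄ = 41206.80000
m₂² = 14113.44000
g₂ = m₄/m₂² − 3 = 2.91969 − 3 ≈ -0.0803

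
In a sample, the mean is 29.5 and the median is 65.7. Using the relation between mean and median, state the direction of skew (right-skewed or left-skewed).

mean − median = 29.5 − 65.7 = -36.2
mean < median ⇒ the longer tail is on the left ⇒ left-skewed (negatively skewed).

left-skewed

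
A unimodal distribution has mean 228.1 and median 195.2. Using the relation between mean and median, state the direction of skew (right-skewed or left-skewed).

right-skewed

mean − median = 228.1 − 195.2 = 32.9
mean > median ⇒ the longer tail is on the right ⇒ right-skewed (positively skewed).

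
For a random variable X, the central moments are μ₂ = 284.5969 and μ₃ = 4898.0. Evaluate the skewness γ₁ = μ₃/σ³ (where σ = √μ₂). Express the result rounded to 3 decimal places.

σ = √μ₂ = √284.5969 = 16.87000
σ³ = μ₂^(3/2) = 4801.14970
γ₁ = μ₃/σ³ = 4898.0 / 4801.14970 ≈ 1.020

1.020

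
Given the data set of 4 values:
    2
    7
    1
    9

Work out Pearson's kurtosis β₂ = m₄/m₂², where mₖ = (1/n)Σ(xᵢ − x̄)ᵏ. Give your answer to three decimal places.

x̄ = 4.7500
Σ(xᵢ − x̄)² = 44.7500 ⇒ m₂ = 11.18750
Σ(xᵢ − x̄)⁴ = 606.8281 ⇒ m₄ = 151.70703
m₂² = 125.16016
β₂ = m₄/m₂² = 151.70703 / 125.16016 ≈ 1.212

1.212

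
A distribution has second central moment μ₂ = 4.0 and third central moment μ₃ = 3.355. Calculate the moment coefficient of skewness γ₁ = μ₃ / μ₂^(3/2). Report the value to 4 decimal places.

0.4194

σ = √μ₂ = √4.0 = 2.00000
σ³ = μ₂^(3/2) = 8.00000
γ₁ = μ₃/σ³ = 3.355 / 8.00000 ≈ 0.4194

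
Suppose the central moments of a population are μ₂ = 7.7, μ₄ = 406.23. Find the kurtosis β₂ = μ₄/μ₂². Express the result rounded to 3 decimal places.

μ₂² = 7.7² = 59.29000
μ₄/μ₂² = 406.23 / 59.29000 = 6.85158
β₂ ≈ 6.852

6.852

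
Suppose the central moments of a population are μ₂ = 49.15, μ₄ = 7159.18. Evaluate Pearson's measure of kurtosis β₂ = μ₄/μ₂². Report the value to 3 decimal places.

μ₂² = 49.15² = 2415.72250
μ₄/μ₂² = 7159.18 / 2415.72250 = 2.96358
β₂ ≈ 2.964

2.964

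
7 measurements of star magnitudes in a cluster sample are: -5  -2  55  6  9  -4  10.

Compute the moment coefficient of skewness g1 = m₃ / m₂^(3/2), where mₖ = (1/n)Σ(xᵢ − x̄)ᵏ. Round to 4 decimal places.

x̄ = (-5 - 2 + 55 + 6 + 9 - 4 + 10) / 7 = 9.8571
deviations (xᵢ − x̄): -14.8571, -11.8571, 45.1429, -3.8571, -0.8571, -13.8571, 0.1429
Σ(xᵢ − x̄)² = 2606.8571 ⇒ m₂ = 2606.8571/7 = 372.40816
Σ(xᵢ − x̄)³ = 84330.2449 ⇒ m₃ = 84330.2449/7 = 12047.17784
m₂^(3/2) = 372.40816^(1.5) = 7186.68796
g1 = m₃ / m₂^(3/2) = 12047.17784 / 7186.68796 ≈ 1.6763

1.6763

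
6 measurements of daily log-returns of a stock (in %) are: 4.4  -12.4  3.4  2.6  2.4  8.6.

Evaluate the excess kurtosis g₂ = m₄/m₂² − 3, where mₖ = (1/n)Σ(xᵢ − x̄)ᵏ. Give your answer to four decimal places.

0.6112

x̄ = 1.5000
Σ(xᵢ − x̄)² = 257.6600 ⇒ m₂ = 42.94333
Σ(xᵢ − x̄)⁴ = 39957.1526 ⇒ m₄ = 6659.52543
m₂² = 1844.12988
g₂ = m₄/m₂² − 3 = 3.61120 − 3 ≈ 0.6112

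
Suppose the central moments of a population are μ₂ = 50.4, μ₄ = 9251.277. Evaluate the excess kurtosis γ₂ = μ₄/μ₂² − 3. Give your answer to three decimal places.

μ₂² = 50.4² = 2540.16000
μ₄/μ₂² = 9251.277 / 2540.16000 = 3.64201
γ₂ = 3.64201 − 3 ≈ 0.642

0.642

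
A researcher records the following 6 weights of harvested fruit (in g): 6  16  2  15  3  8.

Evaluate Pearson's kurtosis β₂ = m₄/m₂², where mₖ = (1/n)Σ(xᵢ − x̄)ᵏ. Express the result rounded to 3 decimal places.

x̄ = 8.3333
Σ(xᵢ − x̄)² = 177.3333 ⇒ m₂ = 29.55556
Σ(xᵢ − x̄)⁴ = 7877.7778 ⇒ m₄ = 1312.96296
m₂² = 873.53086
β₂ = m₄/m₂² = 1312.96296 / 873.53086 ≈ 1.503

1.503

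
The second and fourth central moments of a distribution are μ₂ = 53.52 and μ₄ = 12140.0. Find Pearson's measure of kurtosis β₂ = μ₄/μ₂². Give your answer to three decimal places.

μ₂² = 53.52² = 2864.39040
μ₄/μ₂² = 12140.0 / 2864.39040 = 4.23825
β₂ ≈ 4.238

4.238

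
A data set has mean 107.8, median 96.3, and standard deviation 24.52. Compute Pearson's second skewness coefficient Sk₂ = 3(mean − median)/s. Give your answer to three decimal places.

1.407

Sk₂ = 3(107.8 − 96.3) / 24.52 = 3 × 11.5000 / 24.52
    = 34.5000 / 24.52 ≈ 1.407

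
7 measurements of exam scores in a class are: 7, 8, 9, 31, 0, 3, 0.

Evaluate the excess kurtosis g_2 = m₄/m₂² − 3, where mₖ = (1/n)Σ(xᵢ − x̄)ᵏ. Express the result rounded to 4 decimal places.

x̄ = 8.2857
Σ(xᵢ − x̄)² = 683.4286 ⇒ m₂ = 97.63265
Σ(xᵢ − x̄)⁴ = 276402.8805 ⇒ m₄ = 39486.12578
m₂² = 9532.13494
g_2 = m₄/m₂² − 3 = 4.14242 − 3 ≈ 1.1424

1.1424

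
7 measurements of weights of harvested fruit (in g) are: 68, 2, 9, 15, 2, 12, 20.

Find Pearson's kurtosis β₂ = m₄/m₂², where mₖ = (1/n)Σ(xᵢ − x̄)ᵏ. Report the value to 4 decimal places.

4.4391

x̄ = 18.2857
Σ(xᵢ − x̄)² = 3141.4286 ⇒ m₂ = 448.77551
Σ(xᵢ − x̄)⁴ = 6258171.6560 ⇒ m₄ = 894024.52228
m₂² = 201399.45856
β₂ = m₄/m₂² = 894024.52228 / 201399.45856 ≈ 4.4391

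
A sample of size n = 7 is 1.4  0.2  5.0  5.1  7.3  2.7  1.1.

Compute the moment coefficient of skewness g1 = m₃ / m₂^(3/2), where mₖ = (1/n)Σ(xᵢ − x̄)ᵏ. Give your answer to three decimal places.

x̄ = (1.4 + 0.2 + 5.0 + 5.1 + 7.3 + 2.7 + 1.1) / 7 = 3.2571
deviations (xᵢ − x̄): -1.8571, -3.0571, 1.7429, 1.8429, 4.0429, -0.5571, -2.1571
Σ(xᵢ − x̄)² = 40.5371 ⇒ m₂ = 40.5371/7 = 5.79102
Σ(xᵢ − x̄)³ = 32.4435 ⇒ m₃ = 32.4435/7 = 4.63478
m₂^(3/2) = 5.79102^(1.5) = 13.93582
g1 = m₃ / m₂^(3/2) = 4.63478 / 13.93582 ≈ 0.333

0.333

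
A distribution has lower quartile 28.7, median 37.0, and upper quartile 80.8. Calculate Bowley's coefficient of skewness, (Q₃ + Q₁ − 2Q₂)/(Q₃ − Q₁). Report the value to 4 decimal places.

numerator: Q₃ + Q₁ − 2Q₂ = 80.8 + 28.7 − 2×37.0 = 35.5000
denominator: Q₃ − Q₁ = 80.8 − 28.7 = 52.1000
Bowley skewness = 35.5000 / 52.1000 ≈ 0.6814

0.6814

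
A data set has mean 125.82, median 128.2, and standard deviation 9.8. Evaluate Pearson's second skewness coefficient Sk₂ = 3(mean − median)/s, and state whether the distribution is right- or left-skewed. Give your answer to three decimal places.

-0.729, left-skewed

Sk₂ = 3(125.82 − 128.2) / 9.8 = 3 × -2.3800 / 9.8
    = -7.1400 / 9.8 ≈ -0.729
Sk₂ < 0 ⇒ mean < median ⇒ left-skewed (negative skew).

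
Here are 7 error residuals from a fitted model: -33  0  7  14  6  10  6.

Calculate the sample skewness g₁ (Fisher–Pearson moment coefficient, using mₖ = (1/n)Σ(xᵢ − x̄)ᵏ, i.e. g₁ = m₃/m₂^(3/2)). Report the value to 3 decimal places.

x̄ = (-33 + 0 + 7 + 14 + 6 + 10 + 6) / 7 = 1.4286
deviations (xᵢ − x̄): -34.4286, -1.4286, 5.5714, 12.5714, 4.5714, 8.5714, 4.5714
Σ(xᵢ − x̄)² = 1491.7143 ⇒ m₂ = 1491.7143/7 = 213.10204
Σ(xᵢ − x̄)³ = -37831.4694 ⇒ m₃ = -37831.4694/7 = -5404.49563
m₂^(3/2) = 213.10204^(1.5) = 3110.86678
g₁ = m₃ / m₂^(3/2) = -5404.49563 / 3110.86678 ≈ -1.737

-1.737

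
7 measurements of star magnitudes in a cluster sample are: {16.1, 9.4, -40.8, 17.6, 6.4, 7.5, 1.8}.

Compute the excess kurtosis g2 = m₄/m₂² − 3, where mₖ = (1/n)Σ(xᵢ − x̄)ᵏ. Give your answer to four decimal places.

1.4955

x̄ = 2.5714
Σ(xᵢ − x̄)² = 2376.1343 ⇒ m₂ = 339.44776
Σ(xᵢ − x̄)⁴ = 3625953.5509 ⇒ m₄ = 517993.36441
m₂² = 115224.77844
g2 = m₄/m₂² − 3 = 4.49550 − 3 ≈ 1.4955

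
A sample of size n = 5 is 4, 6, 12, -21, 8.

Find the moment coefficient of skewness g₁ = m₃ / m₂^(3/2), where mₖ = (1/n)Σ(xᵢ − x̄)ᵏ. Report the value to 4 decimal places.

-1.3062

x̄ = (4 + 6 + 12 - 21 + 8) / 5 = 1.8000
deviations (xᵢ − x̄): 2.2000, 4.2000, 10.2000, -22.8000, 6.2000
Σ(xᵢ − x̄)² = 684.8000 ⇒ m₂ = 684.8000/5 = 136.96000
Σ(xᵢ − x̄)³ = -10468.0800 ⇒ m₃ = -10468.0800/5 = -2093.61600
m₂^(3/2) = 136.96000^(1.5) = 1602.84166
g₁ = m₃ / m₂^(3/2) = -2093.61600 / 1602.84166 ≈ -1.3062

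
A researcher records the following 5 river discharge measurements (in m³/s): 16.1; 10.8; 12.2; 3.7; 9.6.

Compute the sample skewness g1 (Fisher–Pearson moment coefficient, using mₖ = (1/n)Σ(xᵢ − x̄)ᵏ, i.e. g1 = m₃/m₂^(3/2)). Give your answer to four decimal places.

x̄ = (16.1 + 10.8 + 12.2 + 3.7 + 9.6) / 5 = 10.4800
deviations (xᵢ − x̄): 5.6200, 0.3200, 1.7200, -6.7800, -0.8800
Σ(xᵢ − x̄)² = 81.3880 ⇒ m₂ = 81.3880/5 = 16.27760
Σ(xᵢ − x̄)³ = -129.7217 ⇒ m₃ = -129.7217/5 = -25.94434
m₂^(3/2) = 16.27760^(1.5) = 65.67280
g1 = m₃ / m₂^(3/2) = -25.94434 / 65.67280 ≈ -0.3951

-0.3951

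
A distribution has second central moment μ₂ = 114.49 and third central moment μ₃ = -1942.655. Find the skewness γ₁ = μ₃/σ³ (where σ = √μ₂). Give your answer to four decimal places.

-1.5858

σ = √μ₂ = √114.49 = 10.70000
σ³ = μ₂^(3/2) = 1225.04300
γ₁ = μ₃/σ³ = -1942.655 / 1225.04300 ≈ -1.5858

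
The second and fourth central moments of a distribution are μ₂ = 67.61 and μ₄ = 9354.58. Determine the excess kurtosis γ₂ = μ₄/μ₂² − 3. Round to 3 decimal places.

-0.954

μ₂² = 67.61² = 4571.11210
μ₄/μ₂² = 9354.58 / 4571.11210 = 2.04646
γ₂ = 2.04646 − 3 ≈ -0.954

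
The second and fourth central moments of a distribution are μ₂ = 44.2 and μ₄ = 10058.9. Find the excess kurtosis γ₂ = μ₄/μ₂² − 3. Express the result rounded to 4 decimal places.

2.1488

μ₂² = 44.2² = 1953.64000
μ₄/μ₂² = 10058.9 / 1953.64000 = 5.14880
γ₂ = 5.14880 − 3 ≈ 2.1488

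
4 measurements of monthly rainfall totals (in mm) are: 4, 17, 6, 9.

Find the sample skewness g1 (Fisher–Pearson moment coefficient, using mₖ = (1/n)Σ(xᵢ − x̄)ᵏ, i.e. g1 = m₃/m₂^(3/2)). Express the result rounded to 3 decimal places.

0.742

x̄ = (4 + 17 + 6 + 9) / 4 = 9.0000
deviations (xᵢ − x̄): -5.0000, 8.0000, -3.0000, 0.0000
Σ(xᵢ − x̄)² = 98.0000 ⇒ m₂ = 98.0000/4 = 24.50000
Σ(xᵢ − x̄)³ = 360.0000 ⇒ m₃ = 360.0000/4 = 90.00000
m₂^(3/2) = 24.50000^(1.5) = 121.26881
g1 = m₃ / m₂^(3/2) = 90.00000 / 121.26881 ≈ 0.742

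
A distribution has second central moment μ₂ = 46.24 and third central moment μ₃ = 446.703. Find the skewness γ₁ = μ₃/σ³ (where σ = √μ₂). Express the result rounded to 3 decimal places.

σ = √μ₂ = √46.24 = 6.80000
σ³ = μ₂^(3/2) = 314.43200
γ₁ = μ₃/σ³ = 446.703 / 314.43200 ≈ 1.421

1.421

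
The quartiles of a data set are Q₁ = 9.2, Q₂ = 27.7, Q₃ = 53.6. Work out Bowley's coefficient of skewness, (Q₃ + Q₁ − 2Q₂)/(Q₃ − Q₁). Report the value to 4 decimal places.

numerator: Q₃ + Q₁ − 2Q₂ = 53.6 + 9.2 − 2×27.7 = 7.4000
denominator: Q₃ − Q₁ = 53.6 − 9.2 = 44.4000
Bowley skewness = 7.4000 / 44.4000 ≈ 0.1667

0.1667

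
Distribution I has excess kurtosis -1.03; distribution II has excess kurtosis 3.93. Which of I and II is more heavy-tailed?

II

Higher excess kurtosis ⇒ heavier tails relative to the normal distribution.
-1.03 vs 3.93: the larger is 3.93, so II has heavier tails. (II is leptokurtic — heavier-than-normal tails; the other is platykurtic.)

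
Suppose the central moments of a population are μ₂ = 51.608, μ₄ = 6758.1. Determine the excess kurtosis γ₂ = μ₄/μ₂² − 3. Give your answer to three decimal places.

-0.463

μ₂² = 51.608² = 2663.38566
μ₄/μ₂² = 6758.1 / 2663.38566 = 2.53741
γ₂ = 2.53741 − 3 ≈ -0.463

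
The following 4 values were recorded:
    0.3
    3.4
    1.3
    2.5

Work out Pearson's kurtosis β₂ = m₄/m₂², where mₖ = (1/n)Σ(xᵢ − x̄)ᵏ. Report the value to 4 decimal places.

x̄ = 1.8750
Σ(xᵢ − x̄)² = 5.5275 ⇒ m₂ = 1.38188
Σ(xᵢ − x̄)⁴ = 11.8239 ⇒ m₄ = 2.95598
m₂² = 1.90958
β₂ = m₄/m₂² = 2.95598 / 1.90958 ≈ 1.5480

1.5480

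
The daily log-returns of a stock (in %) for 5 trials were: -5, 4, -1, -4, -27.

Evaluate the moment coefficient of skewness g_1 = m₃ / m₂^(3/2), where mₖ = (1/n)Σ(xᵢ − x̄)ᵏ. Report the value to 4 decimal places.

-1.1693

x̄ = (-5 + 4 - 1 - 4 - 27) / 5 = -6.6000
deviations (xᵢ − x̄): 1.6000, 10.6000, 5.6000, 2.6000, -20.4000
Σ(xᵢ − x̄)² = 569.2000 ⇒ m₂ = 569.2000/5 = 113.84000
Σ(xᵢ − x̄)³ = -7101.3600 ⇒ m₃ = -7101.3600/5 = -1420.27200
m₂^(3/2) = 113.84000^(1.5) = 1214.62532
g_1 = m₃ / m₂^(3/2) = -1420.27200 / 1214.62532 ≈ -1.1693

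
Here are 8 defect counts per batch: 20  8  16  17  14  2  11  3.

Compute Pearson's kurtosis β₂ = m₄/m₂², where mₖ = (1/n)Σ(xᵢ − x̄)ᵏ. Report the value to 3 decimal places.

1.717

x̄ = 11.3750
Σ(xᵢ − x̄)² = 303.8750 ⇒ m₂ = 37.98438
Σ(xᵢ − x̄)⁴ = 19814.3691 ⇒ m₄ = 2476.79614
m₂² = 1442.81274
β₂ = m₄/m₂² = 2476.79614 / 1442.81274 ≈ 1.717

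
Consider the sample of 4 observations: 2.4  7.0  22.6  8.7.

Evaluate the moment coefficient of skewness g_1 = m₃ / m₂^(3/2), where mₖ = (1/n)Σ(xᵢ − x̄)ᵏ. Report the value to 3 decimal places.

x̄ = (2.4 + 7.0 + 22.6 + 8.7) / 4 = 10.1750
deviations (xᵢ − x̄): -7.7750, -3.1750, 12.4250, -1.4750
Σ(xᵢ − x̄)² = 227.0875 ⇒ m₂ = 227.0875/4 = 56.77188
Σ(xᵢ − x̄)³ = 1412.9606 ⇒ m₃ = 1412.9606/4 = 353.24016
m₂^(3/2) = 56.77188^(1.5) = 427.75969
g_1 = m₃ / m₂^(3/2) = 353.24016 / 427.75969 ≈ 0.826

0.826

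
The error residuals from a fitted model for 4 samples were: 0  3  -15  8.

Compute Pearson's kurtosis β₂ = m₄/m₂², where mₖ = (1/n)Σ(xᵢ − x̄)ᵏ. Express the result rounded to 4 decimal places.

2.0933

x̄ = -1.0000
Σ(xᵢ − x̄)² = 294.0000 ⇒ m₂ = 73.50000
Σ(xᵢ − x̄)⁴ = 45234.0000 ⇒ m₄ = 11308.50000
m₂² = 5402.25000
β₂ = m₄/m₂² = 11308.50000 / 5402.25000 ≈ 2.0933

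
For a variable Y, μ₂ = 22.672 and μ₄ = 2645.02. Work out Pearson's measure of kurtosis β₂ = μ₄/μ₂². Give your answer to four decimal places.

5.1458

μ₂² = 22.672² = 514.01958
μ₄/μ₂² = 2645.02 / 514.01958 = 5.14576
β₂ ≈ 5.1458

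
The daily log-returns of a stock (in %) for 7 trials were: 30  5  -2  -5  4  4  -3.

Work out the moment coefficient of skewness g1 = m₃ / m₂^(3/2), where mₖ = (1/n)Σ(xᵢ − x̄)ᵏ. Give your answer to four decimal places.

x̄ = (30 + 5 - 2 - 5 + 4 + 4 - 3) / 7 = 4.7143
deviations (xᵢ − x̄): 25.2857, 0.2857, -6.7143, -9.7143, -0.7143, -0.7143, -7.7143
Σ(xᵢ − x̄)² = 839.4286 ⇒ m₂ = 839.4286/7 = 119.91837
Σ(xᵢ − x̄)³ = 14487.6735 ⇒ m₃ = 14487.6735/7 = 2069.66764
m₂^(3/2) = 119.91837^(1.5) = 1313.19300
g1 = m₃ / m₂^(3/2) = 2069.66764 / 1313.19300 ≈ 1.5761

1.5761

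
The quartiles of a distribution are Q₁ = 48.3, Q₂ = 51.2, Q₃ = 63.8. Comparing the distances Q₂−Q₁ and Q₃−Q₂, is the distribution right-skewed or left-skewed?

right-skewed

Q₂ − Q₁ = 2.9;  Q₃ − Q₂ = 12.6
Q₃ − Q₂ > Q₂ − Q₁ ⇒ the upper half is more spread out ⇒ right-skewed.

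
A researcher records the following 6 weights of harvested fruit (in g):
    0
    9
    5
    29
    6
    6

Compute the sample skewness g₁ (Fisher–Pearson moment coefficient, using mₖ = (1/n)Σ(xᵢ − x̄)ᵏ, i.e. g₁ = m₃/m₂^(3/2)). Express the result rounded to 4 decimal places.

1.4459

x̄ = (0 + 9 + 5 + 29 + 6 + 6) / 6 = 9.1667
deviations (xᵢ − x̄): -9.1667, -0.1667, -4.1667, 19.8333, -3.1667, -3.1667
Σ(xᵢ − x̄)² = 514.8333 ⇒ m₂ = 514.8333/6 = 85.80556
Σ(xᵢ − x̄)³ = 6895.5556 ⇒ m₃ = 6895.5556/6 = 1149.25926
m₂^(3/2) = 85.80556^(1.5) = 794.82791
g₁ = m₃ / m₂^(3/2) = 1149.25926 / 794.82791 ≈ 1.4459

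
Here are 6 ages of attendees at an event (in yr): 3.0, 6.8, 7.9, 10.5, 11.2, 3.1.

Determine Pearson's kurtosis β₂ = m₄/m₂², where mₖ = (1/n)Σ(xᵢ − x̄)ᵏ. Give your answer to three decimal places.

x̄ = 7.0833
Σ(xᵢ − x̄)² = 61.9083 ⇒ m₂ = 10.31806
Σ(xᵢ − x̄)⁴ = 953.6926 ⇒ m₄ = 158.94877
m₂² = 106.46227
β₂ = m₄/m₂² = 158.94877 / 106.46227 ≈ 1.493

1.493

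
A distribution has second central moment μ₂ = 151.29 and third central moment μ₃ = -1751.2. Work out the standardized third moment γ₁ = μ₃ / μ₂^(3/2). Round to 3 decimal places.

-0.941

σ = √μ₂ = √151.29 = 12.30000
σ³ = μ₂^(3/2) = 1860.86700
γ₁ = μ₃/σ³ = -1751.2 / 1860.86700 ≈ -0.941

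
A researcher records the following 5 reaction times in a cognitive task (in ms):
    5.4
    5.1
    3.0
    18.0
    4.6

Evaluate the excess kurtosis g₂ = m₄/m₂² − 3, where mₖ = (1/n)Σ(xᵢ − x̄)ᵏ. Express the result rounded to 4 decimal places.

x̄ = 7.2200
Σ(xᵢ − x̄)² = 148.6880 ⇒ m₂ = 29.73760
Σ(xᵢ − x̄)⁴ = 13899.8230 ⇒ m₄ = 2779.96459
m₂² = 884.32485
g₂ = m₄/m₂² − 3 = 3.14360 − 3 ≈ 0.1436

0.1436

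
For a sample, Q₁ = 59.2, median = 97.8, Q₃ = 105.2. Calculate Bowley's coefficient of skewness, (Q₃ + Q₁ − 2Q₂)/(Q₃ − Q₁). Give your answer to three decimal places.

-0.678

numerator: Q₃ + Q₁ − 2Q₂ = 105.2 + 59.2 − 2×97.8 = -31.2000
denominator: Q₃ − Q₁ = 105.2 − 59.2 = 46.0000
Bowley skewness = -31.2000 / 46.0000 ≈ -0.678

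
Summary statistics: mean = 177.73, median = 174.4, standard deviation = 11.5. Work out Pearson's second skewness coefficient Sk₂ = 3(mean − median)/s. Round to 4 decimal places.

Sk₂ = 3(177.73 − 174.4) / 11.5 = 3 × 3.3300 / 11.5
    = 9.9900 / 11.5 ≈ 0.8687

0.8687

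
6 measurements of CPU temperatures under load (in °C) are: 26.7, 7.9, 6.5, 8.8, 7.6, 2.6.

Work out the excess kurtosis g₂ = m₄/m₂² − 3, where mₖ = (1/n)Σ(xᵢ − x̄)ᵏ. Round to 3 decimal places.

0.789

x̄ = 10.0167
Σ(xᵢ − x̄)² = 357.5083 ⇒ m₂ = 59.58472
Σ(xᵢ − x̄)⁴ = 80704.6773 ⇒ m₄ = 13450.77955
m₂² = 3550.33912
g₂ = m₄/m₂² − 3 = 3.78859 − 3 ≈ 0.789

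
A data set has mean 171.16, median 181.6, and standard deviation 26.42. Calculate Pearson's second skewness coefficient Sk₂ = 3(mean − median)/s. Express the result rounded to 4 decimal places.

Sk₂ = 3(171.16 − 181.6) / 26.42 = 3 × -10.4400 / 26.42
    = -31.3200 / 26.42 ≈ -1.1855

-1.1855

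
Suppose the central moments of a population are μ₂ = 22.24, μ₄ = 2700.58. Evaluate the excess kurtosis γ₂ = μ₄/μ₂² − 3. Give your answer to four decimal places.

2.4599

μ₂² = 22.24² = 494.61760
μ₄/μ₂² = 2700.58 / 494.61760 = 5.45994
γ₂ = 5.45994 − 3 ≈ 2.4599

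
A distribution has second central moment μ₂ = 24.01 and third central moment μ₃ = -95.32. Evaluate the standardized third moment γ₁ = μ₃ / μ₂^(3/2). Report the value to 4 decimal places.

-0.8102

σ = √μ₂ = √24.01 = 4.90000
σ³ = μ₂^(3/2) = 117.64900
γ₁ = μ₃/σ³ = -95.32 / 117.64900 ≈ -0.8102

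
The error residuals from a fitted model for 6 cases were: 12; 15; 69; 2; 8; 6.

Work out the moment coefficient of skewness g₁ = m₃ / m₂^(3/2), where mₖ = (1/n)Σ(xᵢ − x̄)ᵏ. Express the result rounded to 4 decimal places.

1.6581

x̄ = (12 + 15 + 69 + 2 + 8 + 6) / 6 = 18.6667
deviations (xᵢ − x̄): -6.6667, -3.6667, 50.3333, -16.6667, -10.6667, -12.6667
Σ(xᵢ − x̄)² = 3143.3333 ⇒ m₂ = 3143.3333/6 = 523.88889
Σ(xᵢ − x̄)³ = 119295.5556 ⇒ m₃ = 119295.5556/6 = 19882.59259
m₂^(3/2) = 523.88889^(1.5) = 11991.09328
g₁ = m₃ / m₂^(3/2) = 19882.59259 / 11991.09328 ≈ 1.6581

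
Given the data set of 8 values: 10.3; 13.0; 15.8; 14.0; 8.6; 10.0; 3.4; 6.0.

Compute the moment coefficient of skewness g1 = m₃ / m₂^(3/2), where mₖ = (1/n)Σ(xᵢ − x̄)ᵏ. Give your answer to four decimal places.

-0.2529

x̄ = (10.3 + 13.0 + 15.8 + 14.0 + 8.6 + 10.0 + 3.4 + 6.0) / 8 = 10.1375
deviations (xᵢ − x̄): 0.1625, 2.8625, 5.6625, 3.8625, -1.5375, -0.1375, -6.7375, -4.1375
Σ(xᵢ − x̄)² = 120.0988 ⇒ m₂ = 120.0988/8 = 15.01234
Σ(xᵢ − x̄)³ = -117.6625 ⇒ m₃ = -117.6625/8 = -14.70782
m₂^(3/2) = 15.01234^(1.5) = 58.16648
g1 = m₃ / m₂^(3/2) = -14.70782 / 58.16648 ≈ -0.2529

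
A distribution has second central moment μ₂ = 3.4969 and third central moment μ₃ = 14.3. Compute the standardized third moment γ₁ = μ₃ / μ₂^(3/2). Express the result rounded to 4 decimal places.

σ = √μ₂ = √3.4969 = 1.87000
σ³ = μ₂^(3/2) = 6.53920
γ₁ = μ₃/σ³ = 14.3 / 6.53920 ≈ 2.1868

2.1868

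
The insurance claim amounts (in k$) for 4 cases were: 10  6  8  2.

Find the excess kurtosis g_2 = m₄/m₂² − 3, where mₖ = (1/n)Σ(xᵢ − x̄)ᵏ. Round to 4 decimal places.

x̄ = 6.5000
Σ(xᵢ − x̄)² = 35.0000 ⇒ m₂ = 8.75000
Σ(xᵢ − x̄)⁴ = 565.2500 ⇒ m₄ = 141.31250
m₂² = 76.56250
g_2 = m₄/m₂² − 3 = 1.84571 − 3 ≈ -1.1543

-1.1543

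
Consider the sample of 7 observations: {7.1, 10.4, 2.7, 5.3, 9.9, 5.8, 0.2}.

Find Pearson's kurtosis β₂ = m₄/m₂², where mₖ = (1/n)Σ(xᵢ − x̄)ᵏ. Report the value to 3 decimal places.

x̄ = 5.9143
Σ(xᵢ − x̄)² = 80.7886 ⇒ m₂ = 11.54122
Σ(xᵢ − x̄)⁴ = 1832.3267 ⇒ m₄ = 261.76096
m₂² = 133.19986
β₂ = m₄/m₂² = 261.76096 / 133.19986 ≈ 1.965

1.965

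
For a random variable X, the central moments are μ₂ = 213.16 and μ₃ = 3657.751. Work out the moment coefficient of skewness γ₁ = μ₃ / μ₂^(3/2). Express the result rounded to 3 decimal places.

σ = √μ₂ = √213.16 = 14.60000
σ³ = μ₂^(3/2) = 3112.13600
γ₁ = μ₃/σ³ = 3657.751 / 3112.13600 ≈ 1.175

1.175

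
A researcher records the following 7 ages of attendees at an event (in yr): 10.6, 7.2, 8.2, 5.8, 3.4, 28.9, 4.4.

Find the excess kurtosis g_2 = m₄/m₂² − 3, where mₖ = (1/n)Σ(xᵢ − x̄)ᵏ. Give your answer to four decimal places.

1.4914

x̄ = 9.7857
Σ(xᵢ − x̄)² = 460.8886 ⇒ m₂ = 65.84122
Σ(xᵢ − x̄)⁴ = 136292.9086 ⇒ m₄ = 19470.41552
m₂² = 4335.06684
g_2 = m₄/m₂² − 3 = 4.49138 − 3 ≈ 1.4914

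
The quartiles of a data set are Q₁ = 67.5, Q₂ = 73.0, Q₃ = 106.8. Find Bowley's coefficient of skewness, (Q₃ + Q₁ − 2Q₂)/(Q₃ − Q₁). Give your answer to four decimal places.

numerator: Q₃ + Q₁ − 2Q₂ = 106.8 + 67.5 − 2×73.0 = 28.3000
denominator: Q₃ − Q₁ = 106.8 − 67.5 = 39.3000
Bowley skewness = 28.3000 / 39.3000 ≈ 0.7201

0.7201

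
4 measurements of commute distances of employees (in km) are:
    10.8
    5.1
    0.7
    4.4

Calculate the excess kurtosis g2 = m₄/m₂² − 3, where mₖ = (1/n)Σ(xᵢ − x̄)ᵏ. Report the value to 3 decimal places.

-0.981

x̄ = 5.2500
Σ(xᵢ − x̄)² = 52.2500 ⇒ m₂ = 13.06250
Σ(xᵢ − x̄)⁴ = 1377.9100 ⇒ m₄ = 344.47751
m₂² = 170.62891
g2 = m₄/m₂² − 3 = 2.01887 − 3 ≈ -0.981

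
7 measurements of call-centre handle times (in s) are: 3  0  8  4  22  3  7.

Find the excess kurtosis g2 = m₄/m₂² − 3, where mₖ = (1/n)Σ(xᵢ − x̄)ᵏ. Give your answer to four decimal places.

x̄ = 6.7143
Σ(xᵢ − x̄)² = 315.4286 ⇒ m₂ = 45.06122
Σ(xᵢ − x̄)⁴ = 57063.7784 ⇒ m₄ = 8151.96835
m₂² = 2030.51395
g2 = m₄/m₂² − 3 = 4.01473 − 3 ≈ 1.0147

1.0147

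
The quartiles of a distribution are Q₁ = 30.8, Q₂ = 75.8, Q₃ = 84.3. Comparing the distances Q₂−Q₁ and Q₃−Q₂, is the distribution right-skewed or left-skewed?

left-skewed

Q₂ − Q₁ = 45.0;  Q₃ − Q₂ = 8.5
Q₂ − Q₁ > Q₃ − Q₂ ⇒ the lower half is more spread out ⇒ left-skewed.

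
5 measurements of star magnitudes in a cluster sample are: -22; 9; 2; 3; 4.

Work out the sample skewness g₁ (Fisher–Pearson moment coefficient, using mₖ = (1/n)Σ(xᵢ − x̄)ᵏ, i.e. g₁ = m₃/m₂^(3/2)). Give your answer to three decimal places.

x̄ = (-22 + 9 + 2 + 3 + 4) / 5 = -0.8000
deviations (xᵢ − x̄): -21.2000, 9.8000, 2.8000, 3.8000, 4.8000
Σ(xᵢ − x̄)² = 590.8000 ⇒ m₂ = 590.8000/5 = 118.16000
Σ(xᵢ − x̄)³ = -8399.5200 ⇒ m₃ = -8399.5200/5 = -1679.90400
m₂^(3/2) = 118.16000^(1.5) = 1284.41605
g₁ = m₃ / m₂^(3/2) = -1679.90400 / 1284.41605 ≈ -1.308

-1.308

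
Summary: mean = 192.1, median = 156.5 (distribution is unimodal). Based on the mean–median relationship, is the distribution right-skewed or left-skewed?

right-skewed

mean − median = 192.1 − 156.5 = 35.6
mean > median ⇒ the longer tail is on the right ⇒ right-skewed (positively skewed).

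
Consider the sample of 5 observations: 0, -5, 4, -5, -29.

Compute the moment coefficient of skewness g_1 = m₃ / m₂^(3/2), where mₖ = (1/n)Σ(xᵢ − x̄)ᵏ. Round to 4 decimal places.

-1.1760

x̄ = (0 - 5 + 4 - 5 - 29) / 5 = -7.0000
deviations (xᵢ − x̄): 7.0000, 2.0000, 11.0000, 2.0000, -22.0000
Σ(xᵢ − x̄)² = 662.0000 ⇒ m₂ = 662.0000/5 = 132.40000
Σ(xᵢ − x̄)³ = -8958.0000 ⇒ m₃ = -8958.0000/5 = -1791.60000
m₂^(3/2) = 132.40000^(1.5) = 1523.46323
g_1 = m₃ / m₂^(3/2) = -1791.60000 / 1523.46323 ≈ -1.1760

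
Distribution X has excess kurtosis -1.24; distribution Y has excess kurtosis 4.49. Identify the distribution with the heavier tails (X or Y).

Higher excess kurtosis ⇒ heavier tails relative to the normal distribution.
-1.24 vs 4.49: the larger is 4.49, so Y has heavier tails. (Y is leptokurtic — heavier-than-normal tails; the other is platykurtic.)

Y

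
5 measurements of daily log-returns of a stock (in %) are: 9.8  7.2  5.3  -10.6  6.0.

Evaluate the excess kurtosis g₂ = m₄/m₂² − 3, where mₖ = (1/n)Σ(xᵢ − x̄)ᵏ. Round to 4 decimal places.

0.0477

x̄ = 3.5400
Σ(xᵢ − x̄)² = 261.6720 ⇒ m₂ = 52.33440
Σ(xᵢ − x̄)⁴ = 41737.1707 ⇒ m₄ = 8347.43415
m₂² = 2738.88942
g₂ = m₄/m₂² − 3 = 3.04774 − 3 ≈ 0.0477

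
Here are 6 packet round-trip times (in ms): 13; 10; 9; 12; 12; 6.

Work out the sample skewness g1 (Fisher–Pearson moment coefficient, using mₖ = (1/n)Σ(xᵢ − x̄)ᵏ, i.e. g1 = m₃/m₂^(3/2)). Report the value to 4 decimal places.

x̄ = (13 + 10 + 9 + 12 + 12 + 6) / 6 = 10.3333
deviations (xᵢ − x̄): 2.6667, -0.3333, -1.3333, 1.6667, 1.6667, -4.3333
Σ(xᵢ − x̄)² = 33.3333 ⇒ m₂ = 33.3333/6 = 5.55556
Σ(xᵢ − x̄)³ = -55.5556 ⇒ m₃ = -55.5556/6 = -9.25926
m₂^(3/2) = 5.55556^(1.5) = 13.09457
g1 = m₃ / m₂^(3/2) = -9.25926 / 13.09457 ≈ -0.7071

-0.7071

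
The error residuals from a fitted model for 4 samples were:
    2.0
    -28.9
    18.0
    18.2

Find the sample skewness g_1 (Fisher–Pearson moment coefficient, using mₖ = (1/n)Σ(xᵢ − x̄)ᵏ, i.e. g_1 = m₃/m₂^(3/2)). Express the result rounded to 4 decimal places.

-0.7994

x̄ = (2.0 - 28.9 + 18.0 + 18.2) / 4 = 2.3250
deviations (xᵢ − x̄): -0.3250, -31.2250, 15.6750, 15.8750
Σ(xᵢ − x̄)² = 1472.8275 ⇒ m₂ = 1472.8275/4 = 368.20688
Σ(xᵢ − x̄)³ = -22592.2451 ⇒ m₃ = -22592.2451/4 = -5648.06128
m₂^(3/2) = 368.20688^(1.5) = 7065.41766
g_1 = m₃ / m₂^(3/2) = -5648.06128 / 7065.41766 ≈ -0.7994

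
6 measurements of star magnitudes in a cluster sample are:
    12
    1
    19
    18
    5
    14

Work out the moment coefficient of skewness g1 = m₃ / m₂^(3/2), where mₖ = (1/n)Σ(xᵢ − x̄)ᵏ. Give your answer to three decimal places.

-0.427

x̄ = (12 + 1 + 19 + 18 + 5 + 14) / 6 = 11.5000
deviations (xᵢ − x̄): 0.5000, -10.5000, 7.5000, 6.5000, -6.5000, 2.5000
Σ(xᵢ − x̄)² = 257.5000 ⇒ m₂ = 257.5000/6 = 42.91667
Σ(xᵢ − x̄)³ = -720.0000 ⇒ m₃ = -720.0000/6 = -120.00000
m₂^(3/2) = 42.91667^(1.5) = 281.15057
g1 = m₃ / m₂^(3/2) = -120.00000 / 281.15057 ≈ -0.427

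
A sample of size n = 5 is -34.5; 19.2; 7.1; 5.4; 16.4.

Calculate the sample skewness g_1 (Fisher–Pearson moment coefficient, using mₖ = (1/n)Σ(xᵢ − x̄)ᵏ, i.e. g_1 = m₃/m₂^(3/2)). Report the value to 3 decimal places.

x̄ = (-34.5 + 19.2 + 7.1 + 5.4 + 16.4) / 5 = 2.7200
deviations (xᵢ − x̄): -37.2200, 16.4800, 4.3800, 2.6800, 13.6800
Σ(xᵢ − x̄)² = 1870.4280 ⇒ m₂ = 1870.4280/5 = 374.08560
Σ(xᵢ − x̄)³ = -44422.7287 ⇒ m₃ = -44422.7287/5 = -8884.54574
m₂^(3/2) = 374.08560^(1.5) = 7235.29905
g_1 = m₃ / m₂^(3/2) = -8884.54574 / 7235.29905 ≈ -1.228

-1.228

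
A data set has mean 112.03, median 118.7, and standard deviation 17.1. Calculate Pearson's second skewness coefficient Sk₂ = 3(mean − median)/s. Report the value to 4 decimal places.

-1.1702

Sk₂ = 3(112.03 − 118.7) / 17.1 = 3 × -6.6700 / 17.1
    = -20.0100 / 17.1 ≈ -1.1702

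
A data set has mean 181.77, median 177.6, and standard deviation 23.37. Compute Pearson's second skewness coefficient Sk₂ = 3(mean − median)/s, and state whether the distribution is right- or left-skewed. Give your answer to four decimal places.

0.5353, right-skewed

Sk₂ = 3(181.77 − 177.6) / 23.37 = 3 × 4.1700 / 23.37
    = 12.5100 / 23.37 ≈ 0.5353
Sk₂ > 0 ⇒ mean > median ⇒ right-skewed (positive skew).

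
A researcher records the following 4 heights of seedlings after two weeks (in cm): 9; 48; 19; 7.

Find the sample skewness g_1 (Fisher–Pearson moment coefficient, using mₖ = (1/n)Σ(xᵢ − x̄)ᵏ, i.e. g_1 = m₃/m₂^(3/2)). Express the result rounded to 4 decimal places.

0.9112

x̄ = (9 + 48 + 19 + 7) / 4 = 20.7500
deviations (xᵢ − x̄): -11.7500, 27.2500, -1.7500, -13.7500
Σ(xᵢ − x̄)² = 1072.7500 ⇒ m₂ = 1072.7500/4 = 268.18750
Σ(xᵢ − x̄)³ = 16007.6250 ⇒ m₃ = 16007.6250/4 = 4001.90625
m₂^(3/2) = 268.18750^(1.5) = 4391.95415
g_1 = m₃ / m₂^(3/2) = 4001.90625 / 4391.95415 ≈ 0.9112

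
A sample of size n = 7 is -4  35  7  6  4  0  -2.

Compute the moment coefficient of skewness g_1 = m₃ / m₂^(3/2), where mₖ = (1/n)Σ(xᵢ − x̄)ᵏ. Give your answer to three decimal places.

x̄ = (-4 + 35 + 7 + 6 + 4 + 0 - 2) / 7 = 6.5714
deviations (xᵢ − x̄): -10.5714, 28.4286, 0.4286, -0.5714, -2.5714, -6.5714, -8.5714
Σ(xᵢ − x̄)² = 1043.7143 ⇒ m₂ = 1043.7143/7 = 149.10204
Σ(xᵢ − x̄)³ = 20863.4694 ⇒ m₃ = 20863.4694/7 = 2980.49563
m₂^(3/2) = 149.10204^(1.5) = 1820.64546
g_1 = m₃ / m₂^(3/2) = 2980.49563 / 1820.64546 ≈ 1.637

1.637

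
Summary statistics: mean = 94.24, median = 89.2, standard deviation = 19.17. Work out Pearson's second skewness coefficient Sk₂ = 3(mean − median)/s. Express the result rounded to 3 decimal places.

Sk₂ = 3(94.24 − 89.2) / 19.17 = 3 × 5.0400 / 19.17
    = 15.1200 / 19.17 ≈ 0.789

0.789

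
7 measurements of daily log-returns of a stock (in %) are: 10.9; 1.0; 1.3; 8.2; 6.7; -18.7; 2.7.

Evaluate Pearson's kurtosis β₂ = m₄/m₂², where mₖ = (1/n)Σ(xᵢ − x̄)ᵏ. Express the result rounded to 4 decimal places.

3.9600

x̄ = 1.7286
Σ(xᵢ − x̄)² = 569.6943 ⇒ m₂ = 81.38490
Σ(xᵢ − x̄)⁴ = 183602.7090 ⇒ m₄ = 26228.95842
m₂² = 6623.50162
β₂ = m₄/m₂² = 26228.95842 / 6623.50162 ≈ 3.9600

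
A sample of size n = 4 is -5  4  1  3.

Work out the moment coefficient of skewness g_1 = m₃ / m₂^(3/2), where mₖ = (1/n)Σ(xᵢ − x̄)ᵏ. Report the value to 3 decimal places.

x̄ = (-5 + 4 + 1 + 3) / 4 = 0.7500
deviations (xᵢ − x̄): -5.7500, 3.2500, 0.2500, 2.2500
Σ(xᵢ − x̄)² = 48.7500 ⇒ m₂ = 48.7500/4 = 12.18750
Σ(xᵢ − x̄)³ = -144.3750 ⇒ m₃ = -144.3750/4 = -36.09375
m₂^(3/2) = 12.18750^(1.5) = 42.54729
g_1 = m₃ / m₂^(3/2) = -36.09375 / 42.54729 ≈ -0.848

-0.848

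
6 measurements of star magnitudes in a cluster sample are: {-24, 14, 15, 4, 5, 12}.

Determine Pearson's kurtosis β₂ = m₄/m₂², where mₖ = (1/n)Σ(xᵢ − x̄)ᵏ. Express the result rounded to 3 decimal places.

x̄ = 4.3333
Σ(xᵢ − x̄)² = 1069.3333 ⇒ m₂ = 178.22222
Σ(xᵢ − x̄)⁴ = 669584.4444 ⇒ m₄ = 111597.40741
m₂² = 31763.16049
β₂ = m₄/m₂² = 111597.40741 / 31763.16049 ≈ 3.513

3.513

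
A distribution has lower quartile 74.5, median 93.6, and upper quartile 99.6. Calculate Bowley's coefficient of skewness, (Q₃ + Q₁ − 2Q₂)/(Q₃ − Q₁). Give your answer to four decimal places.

-0.5219

numerator: Q₃ + Q₁ − 2Q₂ = 99.6 + 74.5 − 2×93.6 = -13.1000
denominator: Q₃ − Q₁ = 99.6 − 74.5 = 25.1000
Bowley skewness = -13.1000 / 25.1000 ≈ -0.5219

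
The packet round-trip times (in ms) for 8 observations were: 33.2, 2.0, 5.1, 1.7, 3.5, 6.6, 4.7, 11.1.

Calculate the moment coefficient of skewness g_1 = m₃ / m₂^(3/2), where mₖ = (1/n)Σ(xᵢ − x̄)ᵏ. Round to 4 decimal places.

x̄ = (33.2 + 2.0 + 5.1 + 1.7 + 3.5 + 6.6 + 4.7 + 11.1) / 8 = 8.4875
deviations (xᵢ − x̄): 24.7125, -6.4875, -3.3875, -6.7875, -4.9875, -1.8875, -3.7875, 2.6125
Σ(xᵢ − x̄)² = 759.9488 ⇒ m₂ = 759.9488/8 = 94.99359
Σ(xᵢ − x̄)³ = 14300.2051 ⇒ m₃ = 14300.2051/8 = 1787.52564
m₂^(3/2) = 94.99359^(1.5) = 925.85180
g_1 = m₃ / m₂^(3/2) = 1787.52564 / 925.85180 ≈ 1.9307

1.9307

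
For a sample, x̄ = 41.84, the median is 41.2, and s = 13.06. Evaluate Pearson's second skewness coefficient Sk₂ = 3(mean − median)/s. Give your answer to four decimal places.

Sk₂ = 3(41.84 − 41.2) / 13.06 = 3 × 0.6400 / 13.06
    = 1.9200 / 13.06 ≈ 0.1470

0.1470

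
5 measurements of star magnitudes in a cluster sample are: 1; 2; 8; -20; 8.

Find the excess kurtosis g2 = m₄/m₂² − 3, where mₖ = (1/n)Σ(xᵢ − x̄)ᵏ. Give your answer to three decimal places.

x̄ = -0.2000
Σ(xᵢ − x̄)² = 532.8000 ⇒ m₂ = 106.56000
Σ(xᵢ − x̄)⁴ = 162763.2960 ⇒ m₄ = 32552.65920
m₂² = 11355.03360
g2 = m₄/m₂² − 3 = 2.86680 − 3 ≈ -0.133

-0.133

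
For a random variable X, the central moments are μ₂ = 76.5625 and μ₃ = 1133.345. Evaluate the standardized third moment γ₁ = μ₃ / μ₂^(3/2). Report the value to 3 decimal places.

σ = √μ₂ = √76.5625 = 8.75000
σ³ = μ₂^(3/2) = 669.92188
γ₁ = μ₃/σ³ = 1133.345 / 669.92188 ≈ 1.692

1.692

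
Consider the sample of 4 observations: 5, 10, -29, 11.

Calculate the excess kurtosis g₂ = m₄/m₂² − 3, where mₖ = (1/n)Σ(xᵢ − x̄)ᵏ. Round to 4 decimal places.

x̄ = -0.7500
Σ(xᵢ − x̄)² = 1084.7500 ⇒ m₂ = 271.18750
Σ(xᵢ − x̄)⁴ = 670412.8281 ⇒ m₄ = 167603.20703
m₂² = 73542.66016
g₂ = m₄/m₂² − 3 = 2.27899 − 3 ≈ -0.7210

-0.7210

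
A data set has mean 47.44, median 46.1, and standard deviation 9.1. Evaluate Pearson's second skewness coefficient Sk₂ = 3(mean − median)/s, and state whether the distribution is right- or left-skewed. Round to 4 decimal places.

Sk₂ = 3(47.44 − 46.1) / 9.1 = 3 × 1.3400 / 9.1
    = 4.0200 / 9.1 ≈ 0.4418
Sk₂ > 0 ⇒ mean > median ⇒ right-skewed (positive skew).

0.4418, right-skewed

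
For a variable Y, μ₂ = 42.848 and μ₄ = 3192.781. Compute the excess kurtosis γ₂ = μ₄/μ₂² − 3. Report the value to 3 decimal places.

μ₂² = 42.848² = 1835.95110
μ₄/μ₂² = 3192.781 / 1835.95110 = 1.73903
γ₂ = 1.73903 − 3 ≈ -1.261

-1.261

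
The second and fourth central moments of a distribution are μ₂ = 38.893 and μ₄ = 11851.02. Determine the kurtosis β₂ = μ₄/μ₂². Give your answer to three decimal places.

μ₂² = 38.893² = 1512.66545
μ₄/μ₂² = 11851.02 / 1512.66545 = 7.83453
β₂ ≈ 7.835

7.835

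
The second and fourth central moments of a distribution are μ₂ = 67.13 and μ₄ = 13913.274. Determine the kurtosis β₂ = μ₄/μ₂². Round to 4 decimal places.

3.0874

μ₂² = 67.13² = 4506.43690
μ₄/μ₂² = 13913.274 / 4506.43690 = 3.08742
β₂ ≈ 3.0874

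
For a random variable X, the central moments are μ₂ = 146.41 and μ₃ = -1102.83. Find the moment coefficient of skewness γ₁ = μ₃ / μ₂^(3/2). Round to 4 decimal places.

-0.6225

σ = √μ₂ = √146.41 = 12.10000
σ³ = μ₂^(3/2) = 1771.56100
γ₁ = μ₃/σ³ = -1102.83 / 1771.56100 ≈ -0.6225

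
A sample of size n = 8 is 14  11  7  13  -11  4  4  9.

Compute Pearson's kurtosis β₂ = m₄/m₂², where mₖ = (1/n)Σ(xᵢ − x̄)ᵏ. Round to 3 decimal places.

x̄ = 6.3750
Σ(xᵢ − x̄)² = 443.8750 ⇒ m₂ = 55.48438
Σ(xᵢ − x̄)⁴ = 97013.4941 ⇒ m₄ = 12126.68677
m₂² = 3078.51587
β₂ = m₄/m₂² = 12126.68677 / 3078.51587 ≈ 3.939

3.939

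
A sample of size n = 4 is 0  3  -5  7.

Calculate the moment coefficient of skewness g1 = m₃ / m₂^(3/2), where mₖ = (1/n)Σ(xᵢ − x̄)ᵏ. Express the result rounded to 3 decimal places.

-0.151

x̄ = (0 + 3 - 5 + 7) / 4 = 1.2500
deviations (xᵢ − x̄): -1.2500, 1.7500, -6.2500, 5.7500
Σ(xᵢ − x̄)² = 76.7500 ⇒ m₂ = 76.7500/4 = 19.18750
Σ(xᵢ − x̄)³ = -50.6250 ⇒ m₃ = -50.6250/4 = -12.65625
m₂^(3/2) = 19.18750^(1.5) = 84.04804
g1 = m₃ / m₂^(3/2) = -12.65625 / 84.04804 ≈ -0.151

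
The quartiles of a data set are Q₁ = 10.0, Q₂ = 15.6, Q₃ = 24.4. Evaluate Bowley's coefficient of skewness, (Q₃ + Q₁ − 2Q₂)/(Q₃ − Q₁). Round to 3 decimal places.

numerator: Q₃ + Q₁ − 2Q₂ = 24.4 + 10.0 − 2×15.6 = 3.2000
denominator: Q₃ − Q₁ = 24.4 − 10.0 = 14.4000
Bowley skewness = 3.2000 / 14.4000 ≈ 0.222

0.222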